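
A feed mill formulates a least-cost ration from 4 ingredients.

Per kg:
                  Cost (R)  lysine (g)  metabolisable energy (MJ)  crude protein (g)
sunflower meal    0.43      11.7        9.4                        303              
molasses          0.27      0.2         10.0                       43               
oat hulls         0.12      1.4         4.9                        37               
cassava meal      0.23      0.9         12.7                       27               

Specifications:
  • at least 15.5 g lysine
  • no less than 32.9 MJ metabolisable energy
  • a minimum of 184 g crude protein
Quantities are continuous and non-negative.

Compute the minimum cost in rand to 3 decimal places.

Treat it as an LP. Let x1 = kg of sunflower meal, x2 = kg of molasses, x3 = kg of oat hulls, x4 = kg of cassava meal.
min 0.43x1 + 0.27x2 + 0.12x3 + 0.23x4 subject to:
  11.7x1 + 0.2x2 + 1.4x3 + 0.9x4 ≥ 15.5   (lysine)
  9.4x1 + 10x2 + 4.9x3 + 12.7x4 ≥ 32.9   (metabolisable energy)
  303x1 + 43x2 + 37x3 + 27x4 ≥ 184   (crude protein)
  x1, x2, x3, x4 ≥ 0.
The cheapest feasible vertex uses only sunflower meal, cassava meal; molasses, oat hulls are not used. There the lysine and metabolisable energy constraints are tight.
So sunflower meal = 1.193 kg, cassava meal = 1.707 kg.
Hence cost = 0.43·1.193 + 0.23·1.707 = R0.90560.

R0.906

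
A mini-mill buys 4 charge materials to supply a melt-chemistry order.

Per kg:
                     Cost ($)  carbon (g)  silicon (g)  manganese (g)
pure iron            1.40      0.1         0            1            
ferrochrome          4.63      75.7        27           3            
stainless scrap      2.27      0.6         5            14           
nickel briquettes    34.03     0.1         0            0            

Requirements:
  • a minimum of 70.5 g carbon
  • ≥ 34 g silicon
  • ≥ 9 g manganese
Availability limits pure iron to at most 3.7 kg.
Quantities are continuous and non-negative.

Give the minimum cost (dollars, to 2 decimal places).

Let x1 = kg of pure iron, x2 = kg of ferrochrome, x3 = kg of stainless scrap, x4 = kg of nickel briquettes.
min 1.4x1 + 4.63x2 + 2.27x3 + 34.03x4 subject to:
  0.1x1 + 75.7x2 + 0.6x3 + 0.1x4 ≥ 70.5   (carbon)
  27x2 + 5x3 ≥ 34   (silicon)
  1x1 + 3x2 + 14x3 ≥ 9   (manganese)
  x1 ≤ 3.7
  x1, x2, x3, x4 ≥ 0.
The cheapest feasible vertex uses only ferrochrome, stainless scrap; pure iron, nickel briquettes are not used. The silicon and manganese requirements are met with equality.
So ferrochrome = 1.187 kg, stainless scrap = 0.3884 kg.
Cost = 4.63·1.187 + 2.27·0.3884 = 6.3775.

$6.38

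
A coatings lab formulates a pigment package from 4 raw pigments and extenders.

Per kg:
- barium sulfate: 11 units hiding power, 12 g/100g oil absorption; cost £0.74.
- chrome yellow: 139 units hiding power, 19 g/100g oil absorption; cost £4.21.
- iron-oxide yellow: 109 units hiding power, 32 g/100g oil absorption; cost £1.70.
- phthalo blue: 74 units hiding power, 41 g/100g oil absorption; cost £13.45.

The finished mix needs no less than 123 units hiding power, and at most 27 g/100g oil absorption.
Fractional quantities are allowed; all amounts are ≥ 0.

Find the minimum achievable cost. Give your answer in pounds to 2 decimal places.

Set it up as a linear program. Let x1 = kg of barium sulfate, x2 = kg of chrome yellow, x3 = kg of iron-oxide yellow, x4 = kg of phthalo blue.
Minimize 0.74x1 + 4.21x2 + 1.7x3 + 13.45x4 with:
  11x1 + 139x2 + 109x3 + 74x4 ≥ 123   (hiding power)
  12x1 + 19x2 + 32x3 + 41x4 ≤ 27   (oil absorption)
  x1, x2, x3, x4 ≥ 0.
The cheapest feasible vertex uses only chrome yellow, iron-oxide yellow; barium sulfate, phthalo blue are not used. The hiding power and oil absorption requirements are met with equality.
So chrome yellow = 0.4178 kg, iron-oxide yellow = 0.5957 kg.
Total cost: 4.21·0.4178 + 1.7·0.5957 = 2.7716.

£2.77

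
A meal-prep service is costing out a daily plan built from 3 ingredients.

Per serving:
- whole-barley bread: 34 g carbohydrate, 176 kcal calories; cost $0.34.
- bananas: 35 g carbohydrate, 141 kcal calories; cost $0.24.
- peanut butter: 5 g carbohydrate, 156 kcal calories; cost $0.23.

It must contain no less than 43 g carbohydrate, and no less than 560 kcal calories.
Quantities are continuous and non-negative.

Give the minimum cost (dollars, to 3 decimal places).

Set it up as a linear program. Let x1 = servings of whole-barley bread, x2 = servings of bananas, x3 = servings of peanut butter.
Minimise 0.34x1 + 0.24x2 + 0.23x3 s.t.:
  34x1 + 35x2 + 5x3 ≥ 43   (carbohydrate)
  176x1 + 141x2 + 156x3 ≥ 560   (calories)
  x1, x2, x3 ≥ 0.
The cheapest feasible vertex uses only bananas, peanut butter; whole-barley bread is not used. Binding constraints: carbohydrate and calories.
That vertex is x2 = 0.8219, x3 = 2.847.
Hence cost = 0.24·0.8219 + 0.23·2.847 = $0.85207.

$0.852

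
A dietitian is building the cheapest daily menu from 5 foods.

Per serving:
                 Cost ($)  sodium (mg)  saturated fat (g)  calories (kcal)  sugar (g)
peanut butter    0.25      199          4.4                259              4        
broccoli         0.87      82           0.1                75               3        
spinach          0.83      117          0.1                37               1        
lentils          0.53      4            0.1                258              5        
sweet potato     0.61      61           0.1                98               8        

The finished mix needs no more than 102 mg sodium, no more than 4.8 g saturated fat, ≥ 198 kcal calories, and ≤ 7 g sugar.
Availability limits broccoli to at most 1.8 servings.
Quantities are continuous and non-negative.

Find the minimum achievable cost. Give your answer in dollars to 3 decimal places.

$0.264

Let x1 = servings of peanut butter, x2 = servings of broccoli, x3 = servings of spinach, x4 = servings of lentils, x5 = servings of sweet potato.
Minimise 0.25x1 + 0.87x2 + 0.83x3 + 0.53x4 + 0.61x5 subject to:
  199x1 + 82x2 + 117x3 + 4x4 + 61x5 ≤ 102   (sodium)
  4.4x1 + 0.1x2 + 0.1x3 + 0.1x4 + 0.1x5 ≤ 4.8   (saturated fat)
  259x1 + 75x2 + 37x3 + 258x4 + 98x5 ≥ 198   (calories)
  4x1 + 3x2 + 1x3 + 5x4 + 8x5 ≤ 7   (sugar)
  x2 ≤ 1.8
  x1, x2, x3, x4, x5 ≥ 0.
The minimum-cost mix takes nothing from broccoli, spinach, sweet potato — only peanut butter, lentils. There the sodium and calories constraints are tight.
So peanut butter = 0.5074 servings, lentils = 0.2581 servings.
Total cost: 0.25·0.5074 + 0.53·0.2581 = 0.26364.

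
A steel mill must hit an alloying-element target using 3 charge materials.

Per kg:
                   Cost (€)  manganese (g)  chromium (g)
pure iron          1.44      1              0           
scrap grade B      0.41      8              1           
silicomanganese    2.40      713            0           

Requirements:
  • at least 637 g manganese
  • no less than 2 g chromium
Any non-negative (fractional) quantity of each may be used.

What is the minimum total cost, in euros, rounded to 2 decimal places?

€2.91

Treat it as an LP. Let x1 = kg of pure iron, x2 = kg of scrap grade B, x3 = kg of silicomanganese.
min 1.44x1 + 0.41x2 + 2.4x3 s.t.:
  1x1 + 8x2 + 713x3 ≥ 637   (manganese)
  1x2 ≥ 2   (chromium)
  x1, x2, x3 ≥ 0.
The optimal basis is {scrap grade B, silicomanganese}; pure iron drops out. Binding constraints: manganese and chromium.
That vertex is x2 = 2, x3 = 0.871.
Cost = 0.41·2 + 2.4·0.871 = 2.9104.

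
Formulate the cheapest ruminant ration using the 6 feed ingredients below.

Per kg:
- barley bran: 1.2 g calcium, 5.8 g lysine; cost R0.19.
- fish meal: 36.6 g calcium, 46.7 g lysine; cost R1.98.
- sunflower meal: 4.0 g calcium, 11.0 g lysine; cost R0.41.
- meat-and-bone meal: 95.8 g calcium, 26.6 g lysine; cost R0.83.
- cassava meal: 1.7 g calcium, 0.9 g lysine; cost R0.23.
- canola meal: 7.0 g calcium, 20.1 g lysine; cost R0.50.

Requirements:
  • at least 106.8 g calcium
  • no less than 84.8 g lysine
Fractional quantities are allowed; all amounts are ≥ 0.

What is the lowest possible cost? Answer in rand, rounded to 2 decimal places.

R2.26

This is a linear program. Let x1 = kg of barley bran, x2 = kg of fish meal, x3 = kg of sunflower meal, x4 = kg of meat-and-bone meal, x5 = kg of cassava meal, x6 = kg of canola meal.
min 0.19x1 + 1.98x2 + 0.41x3 + 0.83x4 + 0.23x5 + 0.5x6 subject to:
  1.2x1 + 36.6x2 + 4x3 + 95.8x4 + 1.7x5 + 7x6 ≥ 106.8   (calcium)
  5.8x1 + 46.7x2 + 11x3 + 26.6x4 + 0.9x5 + 20.1x6 ≥ 84.8   (lysine)
  x1, x2, x3, x4, x5, x6 ≥ 0.
The optimal basis is {meat-and-bone meal, canola meal}; barley bran, fish meal, sunflower meal, cassava meal drop out. There the calcium and lysine constraints are tight.
That vertex is x4 = 0.8929, x6 = 3.037.
Hence cost = 0.83·0.8929 + 0.5·3.037 = R2.2596.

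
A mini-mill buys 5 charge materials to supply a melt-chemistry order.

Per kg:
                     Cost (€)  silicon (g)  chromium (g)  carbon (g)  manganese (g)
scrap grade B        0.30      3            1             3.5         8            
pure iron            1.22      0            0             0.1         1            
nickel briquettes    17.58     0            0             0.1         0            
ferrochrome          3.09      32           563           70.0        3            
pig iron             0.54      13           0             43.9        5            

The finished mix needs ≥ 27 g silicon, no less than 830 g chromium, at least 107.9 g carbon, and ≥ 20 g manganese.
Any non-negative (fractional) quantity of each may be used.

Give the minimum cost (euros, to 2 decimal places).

€5.13

Let x1 = kg of scrap grade B, x2 = kg of pure iron, x3 = kg of nickel briquettes, x4 = kg of ferrochrome, x5 = kg of pig iron.
min 0.3x1 + 1.22x2 + 17.58x3 + 3.09x4 + 0.54x5 subject to:
  3x1 + 32x4 + 13x5 ≥ 27   (silicon)
  1x1 + 563x4 ≥ 830   (chromium)
  3.5x1 + 0.1x2 + 0.1x3 + 70x4 + 43.9x5 ≥ 107.9   (carbon)
  8x1 + 1x2 + 3x4 + 5x5 ≥ 20   (manganese)
  x1, x2, x3, x4, x5 ≥ 0.
The cheapest feasible vertex uses only scrap grade B, ferrochrome; pure iron, nickel briquettes, pig iron are not used. The chromium and manganese requirements are met with equality.
So scrap grade B = 1.948 kg, ferrochrome = 1.471 kg.
Objective = 0.3·1.948 + 3.09·1.471 = 5.1298.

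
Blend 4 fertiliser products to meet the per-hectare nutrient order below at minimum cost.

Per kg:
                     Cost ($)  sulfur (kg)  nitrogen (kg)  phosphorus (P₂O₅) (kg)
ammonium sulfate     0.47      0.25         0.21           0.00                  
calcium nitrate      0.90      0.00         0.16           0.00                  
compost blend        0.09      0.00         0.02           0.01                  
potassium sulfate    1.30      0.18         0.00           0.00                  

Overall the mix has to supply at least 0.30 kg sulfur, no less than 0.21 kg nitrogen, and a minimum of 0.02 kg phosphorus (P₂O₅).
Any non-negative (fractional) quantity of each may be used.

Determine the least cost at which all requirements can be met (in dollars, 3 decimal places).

$0.744

This is a linear program. Let x1 = kg of ammonium sulfate, x2 = kg of calcium nitrate, x3 = kg of compost blend, x4 = kg of potassium sulfate.
Minimize 0.47x1 + 0.9x2 + 0.09x3 + 1.3x4 with:
  0.25x1 + 0.18x4 ≥ 0.3   (sulfur)
  0.21x1 + 0.16x2 + 0.02x3 ≥ 0.21   (nitrogen)
  0.01x3 ≥ 0.02   (phosphorus (P₂O₅))
  x1, x2, x3, x4 ≥ 0.
The minimum-cost mix takes nothing from calcium nitrate, potassium sulfate — only ammonium sulfate, compost blend. There the sulfur and phosphorus (P₂O₅) constraints are tight.
Solving gives x1 = 1.2, x3 = 2.
Hence cost = 0.47·1.2 + 0.09·2 = $0.74400.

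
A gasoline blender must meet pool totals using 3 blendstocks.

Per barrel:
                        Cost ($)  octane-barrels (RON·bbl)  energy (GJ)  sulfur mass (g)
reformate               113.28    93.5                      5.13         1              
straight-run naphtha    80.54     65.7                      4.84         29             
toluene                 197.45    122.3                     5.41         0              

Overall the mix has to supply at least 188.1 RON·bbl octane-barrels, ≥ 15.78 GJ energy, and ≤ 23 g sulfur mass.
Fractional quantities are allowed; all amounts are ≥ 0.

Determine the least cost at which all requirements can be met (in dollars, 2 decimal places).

$329.75

This is a linear program. Let x1 = barrels of reformate, x2 = barrels of straight-run naphtha, x3 = barrels of toluene.
min 113.28x1 + 80.54x2 + 197.45x3 subject to:
  93.5x1 + 65.7x2 + 122.3x3 ≥ 188.1   (octane-barrels)
  5.13x1 + 4.84x2 + 5.41x3 ≥ 15.78   (energy)
  1x1 + 29x2 ≤ 23   (sulfur mass)
  x1, x2, x3 ≥ 0.
The cheapest feasible vertex uses only reformate, straight-run naphtha; toluene is not used. Binding constraints: energy and sulfur mass.
That vertex is x1 = 2.406, x2 = 0.71014.
Hence cost = 113.28·2.406 + 80.54·0.71014 = $329.7464.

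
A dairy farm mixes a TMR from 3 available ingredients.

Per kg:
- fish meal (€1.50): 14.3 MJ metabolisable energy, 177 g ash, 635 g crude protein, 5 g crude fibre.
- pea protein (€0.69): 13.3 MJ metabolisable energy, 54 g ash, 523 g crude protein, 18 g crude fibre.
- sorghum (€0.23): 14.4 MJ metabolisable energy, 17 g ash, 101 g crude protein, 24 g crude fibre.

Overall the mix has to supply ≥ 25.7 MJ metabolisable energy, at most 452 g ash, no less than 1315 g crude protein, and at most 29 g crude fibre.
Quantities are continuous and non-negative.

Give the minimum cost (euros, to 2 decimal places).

€2.37

Let x1 = kg of fish meal, x2 = kg of pea protein, x3 = kg of sorghum.
Minimize 1.5x1 + 0.69x2 + 0.23x3 s.t.:
  14.3x1 + 13.3x2 + 14.4x3 ≥ 25.7   (metabolisable energy)
  177x1 + 54x2 + 17x3 ≤ 452   (ash)
  635x1 + 523x2 + 101x3 ≥ 1315   (crude protein)
  5x1 + 18x2 + 24x3 ≤ 29   (crude fibre)
  x1, x2, x3 ≥ 0.
The optimal basis is {fish meal, pea protein}; sorghum drops out. The crude protein and crude fibre requirements are met with equality.
Optimal quantities: fish meal = 0.9646 kg, pea protein = 1.343 kg.
Total cost: 1.5·0.9646 + 0.69·1.343 = 2.3736.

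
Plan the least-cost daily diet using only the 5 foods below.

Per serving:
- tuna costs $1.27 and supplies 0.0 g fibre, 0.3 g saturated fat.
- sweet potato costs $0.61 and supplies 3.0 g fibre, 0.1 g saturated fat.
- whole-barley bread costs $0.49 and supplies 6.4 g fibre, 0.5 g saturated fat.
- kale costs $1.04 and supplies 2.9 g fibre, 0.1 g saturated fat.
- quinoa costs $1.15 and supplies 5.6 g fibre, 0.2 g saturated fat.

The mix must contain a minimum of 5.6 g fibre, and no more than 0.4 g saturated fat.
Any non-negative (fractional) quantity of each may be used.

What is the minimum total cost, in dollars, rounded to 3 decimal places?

Let x1 = servings of tuna, x2 = servings of sweet potato, x3 = servings of whole-barley bread, x4 = servings of kale, x5 = servings of quinoa.
Minimize 1.27x1 + 0.61x2 + 0.49x3 + 1.04x4 + 1.15x5 s.t.:
  3x2 + 6.4x3 + 2.9x4 + 5.6x5 ≥ 5.6   (fibre)
  0.3x1 + 0.1x2 + 0.5x3 + 0.1x4 + 0.2x5 ≤ 0.4   (saturated fat)
  x1, x2, x3, x4, x5 ≥ 0.
The minimum-cost mix takes nothing from tuna, kale, quinoa — only sweet potato, whole-barley bread. Binding constraints: fibre and saturated fat.
So sweet potato = 0.2791 servings, whole-barley bread = 0.7442 servings.
Total cost: 0.61·0.2791 + 0.49·0.7442 = 0.53491.

$0.535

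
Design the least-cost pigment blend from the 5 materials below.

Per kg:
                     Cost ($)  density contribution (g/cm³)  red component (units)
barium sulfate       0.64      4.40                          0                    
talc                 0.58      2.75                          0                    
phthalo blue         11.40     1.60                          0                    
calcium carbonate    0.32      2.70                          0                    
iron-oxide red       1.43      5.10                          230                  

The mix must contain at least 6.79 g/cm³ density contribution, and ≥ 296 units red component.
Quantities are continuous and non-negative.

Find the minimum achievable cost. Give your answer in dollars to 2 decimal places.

$1.87

Set it up as a linear program. Let x1 = kg of barium sulfate, x2 = kg of talc, x3 = kg of phthalo blue, x4 = kg of calcium carbonate, x5 = kg of iron-oxide red.
Minimise 0.64x1 + 0.58x2 + 11.4x3 + 0.32x4 + 1.43x5 subject to:
  4.4x1 + 2.75x2 + 1.6x3 + 2.7x4 + 5.1x5 ≥ 6.79   (density contribution)
  230x5 ≥ 296   (red component)
  x1, x2, x3, x4, x5 ≥ 0.
At the optimum only calcium carbonate, iron-oxide red are positive (barium sulfate, talc, phthalo blue = 0). Binding constraints: density contribution and red component.
Optimal quantities: calcium carbonate = 0.0839 kg, iron-oxide red = 1.287 kg.
Objective = 0.32·0.0839 + 1.43·1.287 = 1.8673.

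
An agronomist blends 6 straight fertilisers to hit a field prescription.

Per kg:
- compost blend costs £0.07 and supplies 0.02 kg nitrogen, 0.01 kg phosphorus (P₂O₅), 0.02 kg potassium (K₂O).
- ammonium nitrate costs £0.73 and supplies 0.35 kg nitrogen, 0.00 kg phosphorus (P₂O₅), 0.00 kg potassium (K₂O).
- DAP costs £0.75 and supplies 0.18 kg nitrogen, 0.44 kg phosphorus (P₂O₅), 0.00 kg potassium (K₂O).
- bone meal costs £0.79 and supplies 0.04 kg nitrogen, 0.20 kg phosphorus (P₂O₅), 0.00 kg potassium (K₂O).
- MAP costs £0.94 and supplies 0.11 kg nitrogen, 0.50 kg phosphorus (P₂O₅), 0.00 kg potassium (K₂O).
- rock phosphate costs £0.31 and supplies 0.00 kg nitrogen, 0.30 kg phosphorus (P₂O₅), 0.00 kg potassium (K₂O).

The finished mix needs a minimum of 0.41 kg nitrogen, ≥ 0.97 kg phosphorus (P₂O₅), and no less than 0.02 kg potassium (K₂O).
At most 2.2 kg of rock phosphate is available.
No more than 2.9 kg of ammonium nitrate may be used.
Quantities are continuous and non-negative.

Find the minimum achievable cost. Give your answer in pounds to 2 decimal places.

Treat it as an LP. Let x1 = kg of compost blend, x2 = kg of ammonium nitrate, x3 = kg of DAP, x4 = kg of bone meal, x5 = kg of MAP, x6 = kg of rock phosphate.
Minimise 0.07x1 + 0.73x2 + 0.75x3 + 0.79x4 + 0.94x5 + 0.31x6 with:
  0.02x1 + 0.35x2 + 0.18x3 + 0.04x4 + 0.11x5 ≥ 0.41   (nitrogen)
  0.01x1 + 0.44x3 + 0.2x4 + 0.5x5 + 0.3x6 ≥ 0.97   (phosphorus (P₂O₅))
  0.02x1 ≥ 0.02   (potassium (K₂O))
  x6 ≤ 2.2
  x2 ≤ 2.9
  x1, x2, x3, x4, x5, x6 ≥ 0.
The minimum-cost mix takes nothing from ammonium nitrate, bone meal, MAP — only compost blend, DAP, rock phosphate. Binding constraints: nitrogen, phosphorus (P₂O₅), potassium (K₂O).
Optimal quantities: compost blend = 1 kg, DAP = 2.167 kg, rock phosphate = 0.02222 kg.
Objective = 0.07·1 + 0.75·2.167 + 0.31·0.02222 = 1.7021.

£1.70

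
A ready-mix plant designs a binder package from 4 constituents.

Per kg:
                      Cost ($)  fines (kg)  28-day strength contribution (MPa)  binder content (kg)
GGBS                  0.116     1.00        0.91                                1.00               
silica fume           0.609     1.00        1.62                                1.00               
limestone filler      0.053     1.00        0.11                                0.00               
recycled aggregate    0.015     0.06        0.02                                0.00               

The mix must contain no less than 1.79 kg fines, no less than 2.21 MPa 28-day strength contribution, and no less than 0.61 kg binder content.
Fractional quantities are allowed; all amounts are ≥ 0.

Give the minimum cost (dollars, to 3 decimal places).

Let x1 = kg of GGBS, x2 = kg of silica fume, x3 = kg of limestone filler, x4 = kg of recycled aggregate.
Minimize 0.116x1 + 0.609x2 + 0.053x3 + 0.015x4 with:
  1x1 + 1x2 + 1x3 + 0.06x4 ≥ 1.79   (fines)
  0.91x1 + 1.62x2 + 0.11x3 + 0.02x4 ≥ 2.21   (28-day strength contribution)
  1x1 + 1x2 ≥ 0.61   (binder content)
  x1, x2, x3, x4 ≥ 0.
The cheapest feasible vertex uses only GGBS; silica fume, limestone filler, recycled aggregate are not used. The 28-day strength contribution requirement is met with equality.
Solving gives x1 = 2.429.
Hence cost = 0.116·2.429 = $0.28176.

$0.282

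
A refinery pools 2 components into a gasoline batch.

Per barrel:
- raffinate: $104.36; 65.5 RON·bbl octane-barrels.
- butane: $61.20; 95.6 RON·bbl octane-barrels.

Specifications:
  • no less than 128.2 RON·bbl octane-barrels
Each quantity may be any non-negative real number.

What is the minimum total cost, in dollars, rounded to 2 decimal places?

Let x1 = barrels of raffinate, x2 = barrels of butane.
min 104.36x1 + 61.2x2 with:
  65.5x1 + 95.6x2 ≥ 128.2   (octane-barrels)
  x1, x2 ≥ 0.
The cheapest feasible vertex uses only butane; raffinate is not used. The octane-barrels requirement is met with equality.
Solving gives x2 = 1.341.
Hence cost = 61.2·1.341 = $82.0692.

$82.07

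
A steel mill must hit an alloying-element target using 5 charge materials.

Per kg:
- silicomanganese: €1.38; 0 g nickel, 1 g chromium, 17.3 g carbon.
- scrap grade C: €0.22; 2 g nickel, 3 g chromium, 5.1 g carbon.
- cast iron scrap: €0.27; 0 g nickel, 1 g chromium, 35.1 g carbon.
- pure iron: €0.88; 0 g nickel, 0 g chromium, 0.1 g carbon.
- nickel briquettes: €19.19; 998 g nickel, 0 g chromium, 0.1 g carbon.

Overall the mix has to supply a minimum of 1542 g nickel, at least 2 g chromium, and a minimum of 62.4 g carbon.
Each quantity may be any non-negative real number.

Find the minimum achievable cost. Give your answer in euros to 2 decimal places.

€30.14

Set it up as a linear program. Let x1 = kg of silicomanganese, x2 = kg of scrap grade C, x3 = kg of cast iron scrap, x4 = kg of pure iron, x5 = kg of nickel briquettes.
Minimize 1.38x1 + 0.22x2 + 0.27x3 + 0.88x4 + 19.19x5 with:
  2x2 + 998x5 ≥ 1542   (nickel)
  1x1 + 3x2 + 1x3 ≥ 2   (chromium)
  17.3x1 + 5.1x2 + 35.1x3 + 0.1x4 + 0.1x5 ≥ 62.4   (carbon)
  x1, x2, x3, x4, x5 ≥ 0.
The minimum-cost mix takes nothing from silicomanganese, pure iron — only scrap grade C, cast iron scrap, nickel briquettes. The nickel, chromium, carbon requirements are met with equality.
So scrap grade C = 0.07939 kg, cast iron scrap = 1.762 kg, nickel briquettes = 1.545 kg.
Hence cost = 0.22·0.07939 + 0.27·1.762 + 19.19·1.545 = €30.1418.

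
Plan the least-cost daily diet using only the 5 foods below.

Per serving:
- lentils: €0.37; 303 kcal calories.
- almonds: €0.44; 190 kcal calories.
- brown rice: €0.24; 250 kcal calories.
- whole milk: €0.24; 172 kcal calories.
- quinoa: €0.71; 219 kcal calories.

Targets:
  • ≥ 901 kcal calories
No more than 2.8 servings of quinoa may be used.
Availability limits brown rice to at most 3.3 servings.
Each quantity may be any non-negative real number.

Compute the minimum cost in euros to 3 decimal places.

€0.885

Let x1 = servings of lentils, x2 = servings of almonds, x3 = servings of brown rice, x4 = servings of whole milk, x5 = servings of quinoa.
min 0.37x1 + 0.44x2 + 0.24x3 + 0.24x4 + 0.71x5 with:
  303x1 + 190x2 + 250x3 + 172x4 + 219x5 ≥ 901   (calories)
  x5 ≤ 2.8
  x3 ≤ 3.3
  x1, x2, x3, x4, x5 ≥ 0.
The optimal basis is {lentils, brown rice}; almonds, whole milk, quinoa drop out. Binding constraints: calories and the brown rice cap.
That vertex is x1 = 0.2508, x3 = 3.3.
Cost = 0.37·0.2508 + 0.24·3.3 = 0.88480.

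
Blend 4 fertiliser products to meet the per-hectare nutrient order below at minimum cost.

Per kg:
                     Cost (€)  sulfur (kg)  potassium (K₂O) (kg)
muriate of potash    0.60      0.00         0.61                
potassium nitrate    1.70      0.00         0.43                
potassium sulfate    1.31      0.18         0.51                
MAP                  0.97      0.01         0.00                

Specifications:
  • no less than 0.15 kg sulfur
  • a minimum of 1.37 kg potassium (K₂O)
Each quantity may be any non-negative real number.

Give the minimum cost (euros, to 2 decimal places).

€2.02

Set it up as a linear program. Let x1 = kg of muriate of potash, x2 = kg of potassium nitrate, x3 = kg of potassium sulfate, x4 = kg of MAP.
Minimize 0.6x1 + 1.7x2 + 1.31x3 + 0.97x4 subject to:
  0.18x3 + 0.01x4 ≥ 0.15   (sulfur)
  0.61x1 + 0.43x2 + 0.51x3 ≥ 1.37   (potassium (K₂O))
  x1, x2, x3, x4 ≥ 0.
At the optimum only muriate of potash, potassium sulfate are positive (potassium nitrate, MAP = 0). There the sulfur and potassium (K₂O) constraints are tight.
Optimal quantities: muriate of potash = 1.549 kg, potassium sulfate = 0.8333 kg.
Total cost: 0.6·1.549 + 1.31·0.8333 = 2.0210.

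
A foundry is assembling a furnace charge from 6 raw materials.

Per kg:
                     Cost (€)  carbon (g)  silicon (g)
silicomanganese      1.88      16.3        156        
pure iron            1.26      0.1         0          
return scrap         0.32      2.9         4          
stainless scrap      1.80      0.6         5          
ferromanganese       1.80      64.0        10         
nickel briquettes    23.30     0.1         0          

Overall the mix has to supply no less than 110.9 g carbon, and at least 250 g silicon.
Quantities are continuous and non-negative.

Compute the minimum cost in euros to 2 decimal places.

Let x1 = kg of silicomanganese, x2 = kg of pure iron, x3 = kg of return scrap, x4 = kg of stainless scrap, x5 = kg of ferromanganese, x6 = kg of nickel briquettes.
Minimise 1.88x1 + 1.26x2 + 0.32x3 + 1.8x4 + 1.8x5 + 23.3x6 subject to:
  16.3x1 + 0.1x2 + 2.9x3 + 0.6x4 + 64x5 + 0.1x6 ≥ 110.9   (carbon)
  156x1 + 4x3 + 5x4 + 10x5 ≥ 250   (silicon)
  x1, x2, x3, x4, x5, x6 ≥ 0.
The minimum-cost mix takes nothing from pure iron, return scrap, stainless scrap, nickel briquettes — only silicomanganese, ferromanganese. Binding constraints: carbon and silicon.
So silicomanganese = 1.516 kg, ferromanganese = 1.347 kg.
Total cost: 1.88·1.516 + 1.8·1.347 = 5.2747.

€5.27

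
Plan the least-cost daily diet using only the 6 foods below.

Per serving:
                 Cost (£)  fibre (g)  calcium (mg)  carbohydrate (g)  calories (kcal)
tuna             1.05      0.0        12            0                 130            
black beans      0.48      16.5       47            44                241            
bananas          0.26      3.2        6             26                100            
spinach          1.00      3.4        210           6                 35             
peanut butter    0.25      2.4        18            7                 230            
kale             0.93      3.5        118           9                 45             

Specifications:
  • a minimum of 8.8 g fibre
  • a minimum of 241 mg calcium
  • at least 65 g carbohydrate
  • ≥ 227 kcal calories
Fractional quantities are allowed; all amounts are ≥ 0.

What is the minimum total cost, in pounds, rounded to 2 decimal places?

£1.50

Set it up as a linear program. Let x1 = servings of tuna, x2 = servings of black beans, x3 = servings of bananas, x4 = servings of spinach, x5 = servings of peanut butter, x6 = servings of kale.
Minimize 1.05x1 + 0.48x2 + 0.26x3 + 1x4 + 0.25x5 + 0.93x6 with:
  16.5x2 + 3.2x3 + 3.4x4 + 2.4x5 + 3.5x6 ≥ 8.8   (fibre)
  12x1 + 47x2 + 6x3 + 210x4 + 18x5 + 118x6 ≥ 241   (calcium)
  44x2 + 26x3 + 6x4 + 7x5 + 9x6 ≥ 65   (carbohydrate)
  130x1 + 241x2 + 100x3 + 35x4 + 230x5 + 45x6 ≥ 227   (calories)
  x1, x2, x3, x4, x5, x6 ≥ 0.
The optimal basis is {black beans, spinach}; tuna, bananas, peanut butter, kale drop out. Binding constraints: calcium and carbohydrate.
Optimal quantities: black beans = 1.362 servings, spinach = 0.8427 servings.
Cost = 0.48·1.362 + 1·0.8427 = 1.4965.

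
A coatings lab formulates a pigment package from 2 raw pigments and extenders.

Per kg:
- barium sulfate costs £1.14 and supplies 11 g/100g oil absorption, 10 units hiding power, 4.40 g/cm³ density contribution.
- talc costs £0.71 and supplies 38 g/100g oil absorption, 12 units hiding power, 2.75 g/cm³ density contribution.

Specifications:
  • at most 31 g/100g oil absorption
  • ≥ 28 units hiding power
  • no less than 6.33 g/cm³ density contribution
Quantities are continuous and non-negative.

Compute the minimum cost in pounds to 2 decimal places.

£3.19

Treat it as an LP. Let x1 = kg of barium sulfate, x2 = kg of talc.
min 1.14x1 + 0.71x2 subject to:
  11x1 + 38x2 ≤ 31   (oil absorption)
  10x1 + 12x2 ≥ 28   (hiding power)
  4.4x1 + 2.75x2 ≥ 6.33   (density contribution)
  x1, x2 ≥ 0.
Both inputs are positive at the optimum. There the oil absorption and hiding power constraints are tight.
That vertex is x1 = 2.79, x2 = 0.008065.
Total cost: 1.14·2.79 + 0.71·0.008065 = 3.1863.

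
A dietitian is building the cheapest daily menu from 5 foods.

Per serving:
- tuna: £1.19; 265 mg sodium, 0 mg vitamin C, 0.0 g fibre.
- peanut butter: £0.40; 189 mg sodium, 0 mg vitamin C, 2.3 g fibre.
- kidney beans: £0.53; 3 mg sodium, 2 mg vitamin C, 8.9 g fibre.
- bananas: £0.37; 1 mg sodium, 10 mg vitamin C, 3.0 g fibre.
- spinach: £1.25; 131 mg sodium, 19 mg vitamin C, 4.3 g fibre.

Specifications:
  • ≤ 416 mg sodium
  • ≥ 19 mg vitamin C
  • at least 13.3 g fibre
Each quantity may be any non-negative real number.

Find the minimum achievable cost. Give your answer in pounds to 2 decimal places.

Treat it as an LP. Let x1 = servings of tuna, x2 = servings of peanut butter, x3 = servings of kidney beans, x4 = servings of bananas, x5 = servings of spinach.
Minimise 1.19x1 + 0.4x2 + 0.53x3 + 0.37x4 + 1.25x5 s.t.:
  265x1 + 189x2 + 3x3 + 1x4 + 131x5 ≤ 416   (sodium)
  2x3 + 10x4 + 19x5 ≥ 19   (vitamin C)
  2.3x2 + 8.9x3 + 3x4 + 4.3x5 ≥ 13.3   (fibre)
  x1, x2, x3, x4, x5 ≥ 0.
The minimum-cost mix takes nothing from tuna, peanut butter, spinach — only kidney beans, bananas. There the vitamin C and fibre constraints are tight.
Solving gives x3 = 0.9157, x4 = 1.717.
Total cost: 0.53·0.9157 + 0.37·1.717 = 1.1206.

£1.12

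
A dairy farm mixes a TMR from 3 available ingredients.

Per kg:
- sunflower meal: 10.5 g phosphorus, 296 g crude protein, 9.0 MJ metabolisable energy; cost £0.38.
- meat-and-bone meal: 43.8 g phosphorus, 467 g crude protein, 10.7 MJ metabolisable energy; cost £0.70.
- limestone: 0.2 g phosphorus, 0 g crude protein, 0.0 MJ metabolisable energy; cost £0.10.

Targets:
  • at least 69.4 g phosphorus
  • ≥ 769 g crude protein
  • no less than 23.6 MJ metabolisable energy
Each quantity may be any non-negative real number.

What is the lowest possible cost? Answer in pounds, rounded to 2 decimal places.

Set it up as a linear program. Let x1 = kg of sunflower meal, x2 = kg of meat-and-bone meal, x3 = kg of limestone.
min 0.38x1 + 0.7x2 + 0.1x3 s.t.:
  10.5x1 + 43.8x2 + 0.2x3 ≥ 69.4   (phosphorus)
  296x1 + 467x2 ≥ 769   (crude protein)
  9x1 + 10.7x2 ≥ 23.6   (metabolisable energy)
  x1, x2, x3 ≥ 0.
The cheapest feasible vertex uses only sunflower meal, meat-and-bone meal; limestone is not used. The phosphorus and metabolisable energy requirements are met with equality.
So sunflower meal = 1.033 kg, meat-and-bone meal = 1.337 kg.
Hence cost = 0.38·1.033 + 0.7·1.337 = £1.3284.

£1.33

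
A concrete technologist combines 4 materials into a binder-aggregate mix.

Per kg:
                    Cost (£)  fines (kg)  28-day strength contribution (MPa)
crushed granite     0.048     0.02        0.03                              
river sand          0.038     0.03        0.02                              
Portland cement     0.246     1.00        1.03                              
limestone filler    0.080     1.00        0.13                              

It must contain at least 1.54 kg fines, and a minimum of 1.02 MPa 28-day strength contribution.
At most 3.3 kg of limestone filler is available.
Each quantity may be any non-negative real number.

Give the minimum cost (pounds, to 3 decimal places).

£0.274

Set it up as a linear program. Let x1 = kg of crushed granite, x2 = kg of river sand, x3 = kg of Portland cement, x4 = kg of limestone filler.
Minimize 0.048x1 + 0.038x2 + 0.246x3 + 0.08x4 with:
  0.02x1 + 0.03x2 + 1x3 + 1x4 ≥ 1.54   (fines)
  0.03x1 + 0.02x2 + 1.03x3 + 0.13x4 ≥ 1.02   (28-day strength contribution)
  x4 ≤ 3.3
  x1, x2, x3, x4 ≥ 0.
The optimal basis is {Portland cement, limestone filler}; crushed granite, river sand drop out. There the fines and 28-day strength contribution constraints are tight.
That vertex is x3 = 0.9109, x4 = 0.6291.
Total cost: 0.246·0.9109 + 0.08·0.6291 = 0.27441.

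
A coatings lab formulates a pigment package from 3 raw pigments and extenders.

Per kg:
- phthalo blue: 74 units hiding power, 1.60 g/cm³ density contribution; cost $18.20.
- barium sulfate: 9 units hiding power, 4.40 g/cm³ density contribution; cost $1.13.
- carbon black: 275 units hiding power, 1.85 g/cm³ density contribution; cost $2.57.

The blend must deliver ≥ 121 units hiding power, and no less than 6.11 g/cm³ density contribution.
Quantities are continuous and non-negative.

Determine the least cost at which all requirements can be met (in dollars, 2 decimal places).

$2.41

Let x1 = kg of phthalo blue, x2 = kg of barium sulfate, x3 = kg of carbon black.
Minimize 18.2x1 + 1.13x2 + 2.57x3 s.t.:
  74x1 + 9x2 + 275x3 ≥ 121   (hiding power)
  1.6x1 + 4.4x2 + 1.85x3 ≥ 6.11   (density contribution)
  x1, x2, x3 ≥ 0.
The minimum-cost mix takes nothing from phthalo blue — only barium sulfate, carbon black. The hiding power and density contribution requirements are met with equality.
That vertex is x2 = 1.22, x3 = 0.4001.
Total cost: 1.13·1.22 + 2.57·0.4001 = 2.4069.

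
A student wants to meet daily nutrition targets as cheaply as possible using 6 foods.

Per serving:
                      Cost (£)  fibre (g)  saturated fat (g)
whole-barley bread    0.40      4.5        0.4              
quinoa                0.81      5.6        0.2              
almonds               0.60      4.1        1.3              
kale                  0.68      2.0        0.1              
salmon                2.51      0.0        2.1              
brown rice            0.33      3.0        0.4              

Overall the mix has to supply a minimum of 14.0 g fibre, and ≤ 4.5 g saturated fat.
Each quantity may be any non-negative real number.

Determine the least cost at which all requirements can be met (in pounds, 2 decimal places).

£1.24

Treat it as an LP. Let x1 = servings of whole-barley bread, x2 = servings of quinoa, x3 = servings of almonds, x4 = servings of kale, x5 = servings of salmon, x6 = servings of brown rice.
Minimize 0.4x1 + 0.81x2 + 0.6x3 + 0.68x4 + 2.51x5 + 0.33x6 with:
  4.5x1 + 5.6x2 + 4.1x3 + 2x4 + 3x6 ≥ 14   (fibre)
  0.4x1 + 0.2x2 + 1.3x3 + 0.1x4 + 2.1x5 + 0.4x6 ≤ 4.5   (saturated fat)
  x1, x2, x3, x4, x5, x6 ≥ 0.
The optimal basis is {whole-barley bread}; quinoa, almonds, kale, salmon, brown rice drop out. There the fibre constraint is tight.
Optimal quantities: whole-barley bread = 3.111 servings.
Objective = 0.4·3.111 = 1.2444.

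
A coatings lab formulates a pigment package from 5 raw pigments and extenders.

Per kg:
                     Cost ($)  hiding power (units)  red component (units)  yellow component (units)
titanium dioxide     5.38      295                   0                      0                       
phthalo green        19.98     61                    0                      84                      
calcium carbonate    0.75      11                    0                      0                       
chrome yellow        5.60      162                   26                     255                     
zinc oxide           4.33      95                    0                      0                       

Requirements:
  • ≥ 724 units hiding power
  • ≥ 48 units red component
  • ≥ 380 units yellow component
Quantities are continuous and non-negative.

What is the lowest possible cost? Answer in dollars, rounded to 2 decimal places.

$18.09

Let x1 = kg of titanium dioxide, x2 = kg of phthalo green, x3 = kg of calcium carbonate, x4 = kg of chrome yellow, x5 = kg of zinc oxide.
min 5.38x1 + 19.98x2 + 0.75x3 + 5.6x4 + 4.33x5 with:
  295x1 + 61x2 + 11x3 + 162x4 + 95x5 ≥ 724   (hiding power)
  26x4 ≥ 48   (red component)
  84x2 + 255x4 ≥ 380   (yellow component)
  x1, x2, x3, x4, x5 ≥ 0.
The minimum-cost mix takes nothing from phthalo green, calcium carbonate, zinc oxide — only titanium dioxide, chrome yellow. The hiding power and red component requirements are met with equality.
So titanium dioxide = 1.4404 kg, chrome yellow = 1.8462 kg.
Total cost: 5.38·1.4404 + 5.6·1.8462 = 18.0881.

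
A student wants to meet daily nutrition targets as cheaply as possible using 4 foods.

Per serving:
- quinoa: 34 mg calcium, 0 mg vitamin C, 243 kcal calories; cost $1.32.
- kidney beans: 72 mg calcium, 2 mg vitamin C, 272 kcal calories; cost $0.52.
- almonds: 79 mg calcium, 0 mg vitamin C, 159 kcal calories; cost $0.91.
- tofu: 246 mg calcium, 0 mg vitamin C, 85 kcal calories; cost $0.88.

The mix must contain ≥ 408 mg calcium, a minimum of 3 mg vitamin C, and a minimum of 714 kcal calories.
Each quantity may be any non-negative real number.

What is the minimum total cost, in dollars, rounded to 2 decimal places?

This is a linear program. Let x1 = servings of quinoa, x2 = servings of kidney beans, x3 = servings of almonds, x4 = servings of tofu.
min 1.32x1 + 0.52x2 + 0.91x3 + 0.88x4 with:
  34x1 + 72x2 + 79x3 + 246x4 ≥ 408   (calcium)
  2x2 ≥ 3   (vitamin C)
  243x1 + 272x2 + 159x3 + 85x4 ≥ 714   (calories)
  x1, x2, x3, x4 ≥ 0.
The optimal basis is {kidney beans, tofu}; quinoa, almonds drop out. Binding constraints: calcium and calories.
Solving gives x2 = 2.319, x4 = 0.9799.
Cost = 0.52·2.319 + 0.88·0.9799 = 2.0682.

$2.07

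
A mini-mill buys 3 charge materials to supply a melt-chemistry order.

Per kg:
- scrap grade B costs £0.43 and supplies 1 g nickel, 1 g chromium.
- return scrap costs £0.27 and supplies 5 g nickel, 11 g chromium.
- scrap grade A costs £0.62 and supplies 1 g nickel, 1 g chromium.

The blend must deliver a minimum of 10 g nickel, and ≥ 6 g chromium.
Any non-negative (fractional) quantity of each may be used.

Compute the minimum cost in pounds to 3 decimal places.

Let x1 = kg of scrap grade B, x2 = kg of return scrap, x3 = kg of scrap grade A.
Minimize 0.43x1 + 0.27x2 + 0.62x3 s.t.:
  1x1 + 5x2 + 1x3 ≥ 10   (nickel)
  1x1 + 11x2 + 1x3 ≥ 6   (chromium)
  x1, x2, x3 ≥ 0.
The minimum-cost mix takes nothing from scrap grade B, scrap grade A — only return scrap. The nickel requirement is met with equality.
That vertex is x2 = 2.
Hence cost = 0.27·2 = £0.54000.

£0.540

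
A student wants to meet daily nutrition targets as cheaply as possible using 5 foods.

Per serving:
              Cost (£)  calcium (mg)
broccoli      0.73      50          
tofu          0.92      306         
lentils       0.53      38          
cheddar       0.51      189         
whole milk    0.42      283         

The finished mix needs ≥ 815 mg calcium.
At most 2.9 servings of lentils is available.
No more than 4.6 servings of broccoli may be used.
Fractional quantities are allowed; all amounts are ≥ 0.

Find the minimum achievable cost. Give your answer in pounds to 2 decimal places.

Treat it as an LP. Let x1 = servings of broccoli, x2 = servings of tofu, x3 = servings of lentils, x4 = servings of cheddar, x5 = servings of whole milk.
min 0.73x1 + 0.92x2 + 0.53x3 + 0.51x4 + 0.42x5 with:
  50x1 + 306x2 + 38x3 + 189x4 + 283x5 ≥ 815   (calcium)
  x3 ≤ 2.9
  x1 ≤ 4.6
  x1, x2, x3, x4, x5 ≥ 0.
The cheapest feasible vertex uses only whole milk; broccoli, tofu, lentils, cheddar are not used. There the calcium constraint is tight.
That vertex is x5 = 2.88.
Cost = 0.42·2.88 = 1.2096.

£1.21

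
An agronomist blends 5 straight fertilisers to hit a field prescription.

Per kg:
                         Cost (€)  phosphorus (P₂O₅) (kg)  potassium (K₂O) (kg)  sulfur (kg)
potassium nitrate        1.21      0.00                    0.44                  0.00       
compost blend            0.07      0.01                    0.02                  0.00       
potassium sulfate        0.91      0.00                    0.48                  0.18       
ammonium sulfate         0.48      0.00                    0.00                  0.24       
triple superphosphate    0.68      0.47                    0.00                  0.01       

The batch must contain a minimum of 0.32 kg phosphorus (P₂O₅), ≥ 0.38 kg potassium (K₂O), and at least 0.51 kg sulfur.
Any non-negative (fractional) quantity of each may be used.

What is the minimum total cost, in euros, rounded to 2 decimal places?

€1.90

This is a linear program. Let x1 = kg of potassium nitrate, x2 = kg of compost blend, x3 = kg of potassium sulfate, x4 = kg of ammonium sulfate, x5 = kg of triple superphosphate.
min 1.21x1 + 0.07x2 + 0.91x3 + 0.48x4 + 0.68x5 s.t.:
  0.01x2 + 0.47x5 ≥ 0.32   (phosphorus (P₂O₅))
  0.44x1 + 0.02x2 + 0.48x3 ≥ 0.38   (potassium (K₂O))
  0.18x3 + 0.24x4 + 0.01x5 ≥ 0.51   (sulfur)
  x1, x2, x3, x4, x5 ≥ 0.
At the optimum only potassium sulfate, ammonium sulfate, triple superphosphate are positive (potassium nitrate, compost blend = 0). There the phosphorus (P₂O₅), potassium (K₂O), sulfur constraints are tight.
Solving gives x3 = 0.7917, x4 = 1.503, x5 = 0.6809.
Objective = 0.91·0.7917 + 0.48·1.503 + 0.68·0.6809 = 1.9049.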